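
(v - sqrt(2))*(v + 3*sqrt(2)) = v^2 + 2*sqrt(2)*v - 6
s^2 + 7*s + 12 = (s + 3)*(s + 4)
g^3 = g^3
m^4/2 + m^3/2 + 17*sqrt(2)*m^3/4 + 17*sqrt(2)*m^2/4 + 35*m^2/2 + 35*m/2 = m*(m/2 + 1/2)*(m + 7*sqrt(2)/2)*(m + 5*sqrt(2))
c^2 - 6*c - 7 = (c - 7)*(c + 1)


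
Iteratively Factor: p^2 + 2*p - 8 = (p + 4)*(p - 2)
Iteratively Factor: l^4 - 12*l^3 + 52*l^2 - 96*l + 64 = (l - 2)*(l^3 - 10*l^2 + 32*l - 32) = (l - 2)^2*(l^2 - 8*l + 16) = (l - 4)*(l - 2)^2*(l - 4)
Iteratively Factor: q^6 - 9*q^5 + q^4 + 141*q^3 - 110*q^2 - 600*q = (q - 4)*(q^5 - 5*q^4 - 19*q^3 + 65*q^2 + 150*q) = (q - 4)*(q + 2)*(q^4 - 7*q^3 - 5*q^2 + 75*q) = q*(q - 4)*(q + 2)*(q^3 - 7*q^2 - 5*q + 75) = q*(q - 4)*(q + 2)*(q + 3)*(q^2 - 10*q + 25) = q*(q - 5)*(q - 4)*(q + 2)*(q + 3)*(q - 5)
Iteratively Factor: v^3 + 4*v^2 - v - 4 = (v - 1)*(v^2 + 5*v + 4) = (v - 1)*(v + 1)*(v + 4)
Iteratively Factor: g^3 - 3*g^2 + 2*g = (g - 2)*(g^2 - g) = (g - 2)*(g - 1)*(g)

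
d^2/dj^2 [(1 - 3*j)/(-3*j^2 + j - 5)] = 2*(3*(2 - 9*j)*(3*j^2 - j + 5) + (3*j - 1)*(6*j - 1)^2)/(3*j^2 - j + 5)^3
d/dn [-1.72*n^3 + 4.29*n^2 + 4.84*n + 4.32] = -5.16*n^2 + 8.58*n + 4.84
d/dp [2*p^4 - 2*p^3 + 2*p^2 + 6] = 2*p*(4*p^2 - 3*p + 2)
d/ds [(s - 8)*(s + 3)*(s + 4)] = 3*s^2 - 2*s - 44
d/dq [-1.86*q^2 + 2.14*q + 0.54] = 2.14 - 3.72*q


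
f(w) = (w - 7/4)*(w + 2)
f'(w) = 2*w + 1/4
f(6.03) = 34.37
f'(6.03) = 12.31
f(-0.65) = -3.24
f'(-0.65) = -1.05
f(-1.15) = -2.46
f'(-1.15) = -2.05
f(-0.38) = -3.45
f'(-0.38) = -0.51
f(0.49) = -3.14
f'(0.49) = 1.23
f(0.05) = -3.48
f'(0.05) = 0.35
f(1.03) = -2.18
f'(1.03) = 2.31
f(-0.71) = -3.17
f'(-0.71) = -1.17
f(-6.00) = 31.00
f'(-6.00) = -11.75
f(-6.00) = 31.00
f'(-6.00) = -11.75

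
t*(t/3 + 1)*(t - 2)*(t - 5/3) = t^4/3 - 2*t^3/9 - 23*t^2/9 + 10*t/3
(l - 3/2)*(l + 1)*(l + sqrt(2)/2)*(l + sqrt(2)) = l^4 - l^3/2 + 3*sqrt(2)*l^3/2 - 3*sqrt(2)*l^2/4 - l^2/2 - 9*sqrt(2)*l/4 - l/2 - 3/2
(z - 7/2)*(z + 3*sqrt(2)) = z^2 - 7*z/2 + 3*sqrt(2)*z - 21*sqrt(2)/2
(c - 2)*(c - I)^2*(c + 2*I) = c^4 - 2*c^3 + 3*c^2 - 6*c - 2*I*c + 4*I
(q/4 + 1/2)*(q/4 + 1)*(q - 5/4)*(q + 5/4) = q^4/16 + 3*q^3/8 + 103*q^2/256 - 75*q/128 - 25/32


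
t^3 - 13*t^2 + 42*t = t*(t - 7)*(t - 6)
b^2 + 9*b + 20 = (b + 4)*(b + 5)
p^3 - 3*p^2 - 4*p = p*(p - 4)*(p + 1)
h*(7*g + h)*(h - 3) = 7*g*h^2 - 21*g*h + h^3 - 3*h^2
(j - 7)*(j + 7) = j^2 - 49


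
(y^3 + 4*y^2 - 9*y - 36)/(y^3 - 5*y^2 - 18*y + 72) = (y + 3)/(y - 6)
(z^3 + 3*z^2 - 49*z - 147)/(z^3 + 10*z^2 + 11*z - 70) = (z^2 - 4*z - 21)/(z^2 + 3*z - 10)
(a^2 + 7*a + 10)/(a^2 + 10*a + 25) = (a + 2)/(a + 5)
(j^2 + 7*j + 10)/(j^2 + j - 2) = (j + 5)/(j - 1)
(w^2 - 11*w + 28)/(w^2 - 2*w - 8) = (w - 7)/(w + 2)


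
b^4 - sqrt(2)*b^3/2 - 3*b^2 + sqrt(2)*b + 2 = (b - sqrt(2))^2*(b + sqrt(2)/2)*(b + sqrt(2))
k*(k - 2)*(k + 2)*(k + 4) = k^4 + 4*k^3 - 4*k^2 - 16*k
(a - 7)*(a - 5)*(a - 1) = a^3 - 13*a^2 + 47*a - 35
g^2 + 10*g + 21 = (g + 3)*(g + 7)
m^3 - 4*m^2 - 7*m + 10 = (m - 5)*(m - 1)*(m + 2)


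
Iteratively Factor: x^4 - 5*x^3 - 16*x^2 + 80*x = (x)*(x^3 - 5*x^2 - 16*x + 80) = x*(x - 5)*(x^2 - 16) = x*(x - 5)*(x - 4)*(x + 4)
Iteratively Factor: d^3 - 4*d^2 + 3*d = (d)*(d^2 - 4*d + 3) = d*(d - 3)*(d - 1)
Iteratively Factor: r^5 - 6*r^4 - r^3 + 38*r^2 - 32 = (r - 4)*(r^4 - 2*r^3 - 9*r^2 + 2*r + 8) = (r - 4)^2*(r^3 + 2*r^2 - r - 2) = (r - 4)^2*(r - 1)*(r^2 + 3*r + 2) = (r - 4)^2*(r - 1)*(r + 2)*(r + 1)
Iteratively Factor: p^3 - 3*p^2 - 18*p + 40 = (p - 5)*(p^2 + 2*p - 8) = (p - 5)*(p - 2)*(p + 4)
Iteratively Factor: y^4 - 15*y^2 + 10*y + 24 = (y - 2)*(y^3 + 2*y^2 - 11*y - 12) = (y - 2)*(y + 4)*(y^2 - 2*y - 3) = (y - 3)*(y - 2)*(y + 4)*(y + 1)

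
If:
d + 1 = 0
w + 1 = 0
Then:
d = -1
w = -1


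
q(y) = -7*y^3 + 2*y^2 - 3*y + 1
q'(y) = -21*y^2 + 4*y - 3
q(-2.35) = 109.94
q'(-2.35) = -128.37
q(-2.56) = 139.23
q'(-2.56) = -150.87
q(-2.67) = 156.51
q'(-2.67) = -163.39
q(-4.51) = 697.35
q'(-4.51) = -448.18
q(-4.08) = 521.95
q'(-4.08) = -368.89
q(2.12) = -63.07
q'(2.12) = -88.90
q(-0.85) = 9.29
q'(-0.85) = -21.57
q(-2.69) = 159.80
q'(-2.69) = -165.72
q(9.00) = -4967.00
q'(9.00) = -1668.00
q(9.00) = -4967.00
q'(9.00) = -1668.00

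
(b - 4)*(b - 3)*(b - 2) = b^3 - 9*b^2 + 26*b - 24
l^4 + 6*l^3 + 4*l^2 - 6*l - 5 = (l - 1)*(l + 1)^2*(l + 5)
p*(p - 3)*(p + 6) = p^3 + 3*p^2 - 18*p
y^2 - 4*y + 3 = (y - 3)*(y - 1)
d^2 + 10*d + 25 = (d + 5)^2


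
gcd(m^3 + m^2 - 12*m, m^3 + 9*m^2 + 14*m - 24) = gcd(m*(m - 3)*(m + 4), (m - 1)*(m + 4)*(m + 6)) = m + 4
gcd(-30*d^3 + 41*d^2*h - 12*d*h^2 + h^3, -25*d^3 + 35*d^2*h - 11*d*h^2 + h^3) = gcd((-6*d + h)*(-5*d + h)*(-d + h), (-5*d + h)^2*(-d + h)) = 5*d^2 - 6*d*h + h^2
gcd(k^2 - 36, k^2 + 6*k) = k + 6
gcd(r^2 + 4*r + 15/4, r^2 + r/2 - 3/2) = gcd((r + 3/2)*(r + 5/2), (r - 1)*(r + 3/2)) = r + 3/2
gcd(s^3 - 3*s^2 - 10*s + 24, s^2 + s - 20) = s - 4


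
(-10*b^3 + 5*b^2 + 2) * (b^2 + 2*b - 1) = -10*b^5 - 15*b^4 + 20*b^3 - 3*b^2 + 4*b - 2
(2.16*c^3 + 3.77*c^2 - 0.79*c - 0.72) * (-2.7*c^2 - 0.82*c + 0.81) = -5.832*c^5 - 11.9502*c^4 + 0.791200000000001*c^3 + 5.6455*c^2 - 0.0495000000000001*c - 0.5832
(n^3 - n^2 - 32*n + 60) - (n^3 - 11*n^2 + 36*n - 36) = 10*n^2 - 68*n + 96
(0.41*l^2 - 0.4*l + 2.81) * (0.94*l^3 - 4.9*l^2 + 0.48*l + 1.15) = 0.3854*l^5 - 2.385*l^4 + 4.7982*l^3 - 13.4895*l^2 + 0.8888*l + 3.2315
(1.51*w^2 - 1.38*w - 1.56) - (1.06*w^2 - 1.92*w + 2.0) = 0.45*w^2 + 0.54*w - 3.56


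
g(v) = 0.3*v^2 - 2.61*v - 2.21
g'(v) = 0.6*v - 2.61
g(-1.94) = 3.98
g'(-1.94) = -3.77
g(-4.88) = 17.67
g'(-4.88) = -5.54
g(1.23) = -4.97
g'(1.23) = -1.87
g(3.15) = -7.45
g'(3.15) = -0.72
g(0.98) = -4.48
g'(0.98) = -2.02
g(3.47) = -7.65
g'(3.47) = -0.53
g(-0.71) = -0.21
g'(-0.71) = -3.04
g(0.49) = -3.42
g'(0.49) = -2.32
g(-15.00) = 104.44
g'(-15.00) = -11.61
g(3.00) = -7.34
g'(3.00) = -0.81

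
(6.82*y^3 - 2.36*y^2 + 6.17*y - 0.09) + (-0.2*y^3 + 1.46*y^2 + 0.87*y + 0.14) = 6.62*y^3 - 0.9*y^2 + 7.04*y + 0.05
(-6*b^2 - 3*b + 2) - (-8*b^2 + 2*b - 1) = 2*b^2 - 5*b + 3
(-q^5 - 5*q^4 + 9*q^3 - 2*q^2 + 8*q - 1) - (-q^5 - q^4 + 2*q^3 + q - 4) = -4*q^4 + 7*q^3 - 2*q^2 + 7*q + 3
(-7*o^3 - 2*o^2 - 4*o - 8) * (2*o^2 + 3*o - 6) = -14*o^5 - 25*o^4 + 28*o^3 - 16*o^2 + 48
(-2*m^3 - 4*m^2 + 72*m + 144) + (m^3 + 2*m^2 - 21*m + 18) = -m^3 - 2*m^2 + 51*m + 162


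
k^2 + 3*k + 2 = (k + 1)*(k + 2)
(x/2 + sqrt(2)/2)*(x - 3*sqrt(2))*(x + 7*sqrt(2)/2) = x^3/2 + 3*sqrt(2)*x^2/4 - 10*x - 21*sqrt(2)/2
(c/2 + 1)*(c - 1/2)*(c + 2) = c^3/2 + 7*c^2/4 + c - 1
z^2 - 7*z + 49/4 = (z - 7/2)^2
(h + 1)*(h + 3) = h^2 + 4*h + 3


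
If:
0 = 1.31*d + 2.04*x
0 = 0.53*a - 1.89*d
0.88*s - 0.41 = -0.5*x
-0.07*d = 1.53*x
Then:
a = 0.00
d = 0.00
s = 0.47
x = 0.00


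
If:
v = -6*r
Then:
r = -v/6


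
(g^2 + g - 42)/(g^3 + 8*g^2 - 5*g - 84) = (g - 6)/(g^2 + g - 12)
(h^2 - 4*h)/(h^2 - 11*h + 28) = h/(h - 7)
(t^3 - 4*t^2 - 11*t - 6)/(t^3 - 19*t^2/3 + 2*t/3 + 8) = 3*(t + 1)/(3*t - 4)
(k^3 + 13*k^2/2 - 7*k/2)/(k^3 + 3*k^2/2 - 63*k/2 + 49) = k*(2*k - 1)/(2*k^2 - 11*k + 14)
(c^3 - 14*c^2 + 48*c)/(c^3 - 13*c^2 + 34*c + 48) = c/(c + 1)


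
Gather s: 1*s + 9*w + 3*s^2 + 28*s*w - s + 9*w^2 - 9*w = 3*s^2 + 28*s*w + 9*w^2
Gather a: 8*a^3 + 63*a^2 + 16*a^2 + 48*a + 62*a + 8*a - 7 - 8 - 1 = 8*a^3 + 79*a^2 + 118*a - 16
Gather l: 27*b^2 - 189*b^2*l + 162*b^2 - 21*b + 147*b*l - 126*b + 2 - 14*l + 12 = 189*b^2 - 147*b + l*(-189*b^2 + 147*b - 14) + 14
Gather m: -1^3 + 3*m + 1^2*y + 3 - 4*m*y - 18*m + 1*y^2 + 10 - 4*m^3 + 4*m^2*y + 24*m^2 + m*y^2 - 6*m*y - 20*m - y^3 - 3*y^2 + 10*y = -4*m^3 + m^2*(4*y + 24) + m*(y^2 - 10*y - 35) - y^3 - 2*y^2 + 11*y + 12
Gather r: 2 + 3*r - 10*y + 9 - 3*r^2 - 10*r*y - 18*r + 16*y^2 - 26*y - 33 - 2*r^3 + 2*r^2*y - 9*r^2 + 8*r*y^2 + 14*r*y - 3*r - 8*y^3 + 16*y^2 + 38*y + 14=-2*r^3 + r^2*(2*y - 12) + r*(8*y^2 + 4*y - 18) - 8*y^3 + 32*y^2 + 2*y - 8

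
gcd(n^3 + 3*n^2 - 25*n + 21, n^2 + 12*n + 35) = n + 7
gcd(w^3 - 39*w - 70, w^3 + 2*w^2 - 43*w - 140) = w^2 - 2*w - 35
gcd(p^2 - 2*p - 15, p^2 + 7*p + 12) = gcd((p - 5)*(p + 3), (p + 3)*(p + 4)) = p + 3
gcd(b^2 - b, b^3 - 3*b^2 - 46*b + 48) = b - 1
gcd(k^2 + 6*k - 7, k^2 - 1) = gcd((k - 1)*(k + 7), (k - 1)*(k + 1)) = k - 1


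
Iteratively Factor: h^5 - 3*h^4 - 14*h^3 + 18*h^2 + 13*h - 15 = (h + 3)*(h^4 - 6*h^3 + 4*h^2 + 6*h - 5) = (h - 1)*(h + 3)*(h^3 - 5*h^2 - h + 5) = (h - 1)^2*(h + 3)*(h^2 - 4*h - 5) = (h - 1)^2*(h + 1)*(h + 3)*(h - 5)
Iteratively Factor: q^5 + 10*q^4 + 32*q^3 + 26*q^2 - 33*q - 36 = (q + 3)*(q^4 + 7*q^3 + 11*q^2 - 7*q - 12) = (q + 3)*(q + 4)*(q^3 + 3*q^2 - q - 3) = (q + 3)^2*(q + 4)*(q^2 - 1) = (q - 1)*(q + 3)^2*(q + 4)*(q + 1)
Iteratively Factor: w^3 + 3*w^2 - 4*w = (w)*(w^2 + 3*w - 4) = w*(w - 1)*(w + 4)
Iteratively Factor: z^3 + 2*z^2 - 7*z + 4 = (z - 1)*(z^2 + 3*z - 4) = (z - 1)^2*(z + 4)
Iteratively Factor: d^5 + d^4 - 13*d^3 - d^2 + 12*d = (d - 1)*(d^4 + 2*d^3 - 11*d^2 - 12*d) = (d - 1)*(d + 4)*(d^3 - 2*d^2 - 3*d) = d*(d - 1)*(d + 4)*(d^2 - 2*d - 3) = d*(d - 3)*(d - 1)*(d + 4)*(d + 1)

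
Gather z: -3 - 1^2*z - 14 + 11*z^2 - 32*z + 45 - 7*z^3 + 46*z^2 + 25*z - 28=-7*z^3 + 57*z^2 - 8*z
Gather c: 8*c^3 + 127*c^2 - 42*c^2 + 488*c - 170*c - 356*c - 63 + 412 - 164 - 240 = 8*c^3 + 85*c^2 - 38*c - 55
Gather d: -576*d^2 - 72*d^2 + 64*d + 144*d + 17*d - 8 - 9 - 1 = -648*d^2 + 225*d - 18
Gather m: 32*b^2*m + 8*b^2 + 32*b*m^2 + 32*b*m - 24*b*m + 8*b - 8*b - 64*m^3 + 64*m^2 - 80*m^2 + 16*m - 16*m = 8*b^2 - 64*m^3 + m^2*(32*b - 16) + m*(32*b^2 + 8*b)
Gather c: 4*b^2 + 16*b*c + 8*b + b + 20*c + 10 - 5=4*b^2 + 9*b + c*(16*b + 20) + 5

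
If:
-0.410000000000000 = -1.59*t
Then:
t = 0.26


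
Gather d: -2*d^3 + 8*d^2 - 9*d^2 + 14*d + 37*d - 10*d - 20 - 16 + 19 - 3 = -2*d^3 - d^2 + 41*d - 20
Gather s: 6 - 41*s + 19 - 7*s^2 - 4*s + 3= -7*s^2 - 45*s + 28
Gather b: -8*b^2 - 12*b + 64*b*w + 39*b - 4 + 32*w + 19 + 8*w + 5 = -8*b^2 + b*(64*w + 27) + 40*w + 20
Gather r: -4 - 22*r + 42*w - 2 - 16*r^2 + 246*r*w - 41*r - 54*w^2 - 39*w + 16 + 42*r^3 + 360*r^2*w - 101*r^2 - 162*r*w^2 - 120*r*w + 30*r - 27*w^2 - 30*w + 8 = 42*r^3 + r^2*(360*w - 117) + r*(-162*w^2 + 126*w - 33) - 81*w^2 - 27*w + 18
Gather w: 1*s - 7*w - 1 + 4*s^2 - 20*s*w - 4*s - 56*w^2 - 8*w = 4*s^2 - 3*s - 56*w^2 + w*(-20*s - 15) - 1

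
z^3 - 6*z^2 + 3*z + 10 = (z - 5)*(z - 2)*(z + 1)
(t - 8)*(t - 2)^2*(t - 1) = t^4 - 13*t^3 + 48*t^2 - 68*t + 32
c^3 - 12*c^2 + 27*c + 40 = (c - 8)*(c - 5)*(c + 1)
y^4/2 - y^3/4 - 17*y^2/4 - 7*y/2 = y*(y/2 + 1)*(y - 7/2)*(y + 1)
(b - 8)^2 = b^2 - 16*b + 64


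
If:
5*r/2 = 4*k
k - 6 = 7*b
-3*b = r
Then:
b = -48/71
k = 90/71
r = 144/71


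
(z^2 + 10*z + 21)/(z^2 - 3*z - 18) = (z + 7)/(z - 6)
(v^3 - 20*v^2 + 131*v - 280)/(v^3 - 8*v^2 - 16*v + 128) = (v^2 - 12*v + 35)/(v^2 - 16)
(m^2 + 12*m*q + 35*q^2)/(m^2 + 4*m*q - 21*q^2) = (-m - 5*q)/(-m + 3*q)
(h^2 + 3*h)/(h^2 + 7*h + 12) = h/(h + 4)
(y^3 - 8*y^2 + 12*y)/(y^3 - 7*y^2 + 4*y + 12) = y/(y + 1)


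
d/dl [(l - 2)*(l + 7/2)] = 2*l + 3/2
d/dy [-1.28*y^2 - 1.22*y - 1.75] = -2.56*y - 1.22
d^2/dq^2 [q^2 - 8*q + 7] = 2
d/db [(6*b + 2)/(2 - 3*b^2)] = 6*(3*b^2 + 2*b + 2)/(9*b^4 - 12*b^2 + 4)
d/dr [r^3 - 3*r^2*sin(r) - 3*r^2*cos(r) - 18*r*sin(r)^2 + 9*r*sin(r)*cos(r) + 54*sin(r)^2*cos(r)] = -3*sqrt(2)*r^2*cos(r + pi/4) + 3*r^2 - 18*r*sin(2*r) - 6*sqrt(2)*r*sin(r + pi/4) + 9*r*cos(2*r) - 27*sin(r)/2 + 9*sin(2*r)/2 + 81*sin(3*r)/2 + 9*cos(2*r) - 9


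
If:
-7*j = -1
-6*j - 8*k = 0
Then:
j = 1/7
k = -3/28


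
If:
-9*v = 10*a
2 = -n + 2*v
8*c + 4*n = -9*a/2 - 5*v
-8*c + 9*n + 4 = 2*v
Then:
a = -396/499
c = 27/1996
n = -118/499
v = 440/499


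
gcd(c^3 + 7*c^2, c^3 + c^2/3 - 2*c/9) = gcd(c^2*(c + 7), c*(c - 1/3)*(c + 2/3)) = c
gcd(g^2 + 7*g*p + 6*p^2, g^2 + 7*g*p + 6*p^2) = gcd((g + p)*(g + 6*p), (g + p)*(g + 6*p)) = g^2 + 7*g*p + 6*p^2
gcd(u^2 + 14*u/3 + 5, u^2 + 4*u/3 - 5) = u + 3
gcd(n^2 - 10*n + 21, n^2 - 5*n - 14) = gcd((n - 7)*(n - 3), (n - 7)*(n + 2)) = n - 7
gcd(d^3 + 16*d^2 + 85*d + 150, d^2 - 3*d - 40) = d + 5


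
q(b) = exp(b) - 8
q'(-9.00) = 0.00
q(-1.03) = -7.64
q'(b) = exp(b)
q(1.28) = -4.40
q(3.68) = 31.65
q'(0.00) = 1.00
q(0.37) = -6.55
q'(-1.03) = 0.36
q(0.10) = -6.89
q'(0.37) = 1.45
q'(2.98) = 19.69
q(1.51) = -3.47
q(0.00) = -7.00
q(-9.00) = -8.00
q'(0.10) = 1.11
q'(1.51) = 4.53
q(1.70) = -2.53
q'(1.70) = 5.47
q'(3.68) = 39.65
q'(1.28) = 3.60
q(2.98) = 11.69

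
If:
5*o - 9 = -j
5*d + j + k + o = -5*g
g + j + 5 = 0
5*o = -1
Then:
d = 326/25 - k/5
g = -15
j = 10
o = -1/5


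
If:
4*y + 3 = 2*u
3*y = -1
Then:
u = 5/6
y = -1/3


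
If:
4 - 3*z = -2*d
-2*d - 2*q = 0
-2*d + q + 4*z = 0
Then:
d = 16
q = -16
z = 12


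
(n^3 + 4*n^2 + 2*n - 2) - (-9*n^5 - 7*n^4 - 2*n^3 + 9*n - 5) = 9*n^5 + 7*n^4 + 3*n^3 + 4*n^2 - 7*n + 3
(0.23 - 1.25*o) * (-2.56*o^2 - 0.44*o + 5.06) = 3.2*o^3 - 0.0387999999999999*o^2 - 6.4262*o + 1.1638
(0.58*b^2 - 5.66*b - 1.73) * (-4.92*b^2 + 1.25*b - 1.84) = -2.8536*b^4 + 28.5722*b^3 + 0.3694*b^2 + 8.2519*b + 3.1832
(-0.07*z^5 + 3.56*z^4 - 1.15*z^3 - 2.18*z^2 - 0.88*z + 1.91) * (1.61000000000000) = -0.1127*z^5 + 5.7316*z^4 - 1.8515*z^3 - 3.5098*z^2 - 1.4168*z + 3.0751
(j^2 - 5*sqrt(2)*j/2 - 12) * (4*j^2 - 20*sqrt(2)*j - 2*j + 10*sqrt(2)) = 4*j^4 - 30*sqrt(2)*j^3 - 2*j^3 + 15*sqrt(2)*j^2 + 52*j^2 - 26*j + 240*sqrt(2)*j - 120*sqrt(2)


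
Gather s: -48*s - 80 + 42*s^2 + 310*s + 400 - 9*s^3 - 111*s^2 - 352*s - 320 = -9*s^3 - 69*s^2 - 90*s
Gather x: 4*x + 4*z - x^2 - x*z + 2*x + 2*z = -x^2 + x*(6 - z) + 6*z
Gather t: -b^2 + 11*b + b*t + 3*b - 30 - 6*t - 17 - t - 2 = -b^2 + 14*b + t*(b - 7) - 49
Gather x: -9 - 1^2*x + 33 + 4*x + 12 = 3*x + 36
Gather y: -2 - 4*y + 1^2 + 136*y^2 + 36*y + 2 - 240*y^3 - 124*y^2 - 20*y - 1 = -240*y^3 + 12*y^2 + 12*y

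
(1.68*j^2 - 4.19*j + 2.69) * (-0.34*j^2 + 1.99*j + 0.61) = -0.5712*j^4 + 4.7678*j^3 - 8.2279*j^2 + 2.7972*j + 1.6409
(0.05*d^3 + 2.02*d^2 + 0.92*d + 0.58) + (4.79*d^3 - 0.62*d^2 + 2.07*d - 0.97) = 4.84*d^3 + 1.4*d^2 + 2.99*d - 0.39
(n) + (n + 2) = 2*n + 2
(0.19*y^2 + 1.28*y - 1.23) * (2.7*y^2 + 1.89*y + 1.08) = 0.513*y^4 + 3.8151*y^3 - 0.6966*y^2 - 0.9423*y - 1.3284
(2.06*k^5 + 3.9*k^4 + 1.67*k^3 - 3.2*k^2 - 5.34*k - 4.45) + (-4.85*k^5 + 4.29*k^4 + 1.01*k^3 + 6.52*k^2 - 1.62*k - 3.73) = -2.79*k^5 + 8.19*k^4 + 2.68*k^3 + 3.32*k^2 - 6.96*k - 8.18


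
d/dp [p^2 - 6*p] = 2*p - 6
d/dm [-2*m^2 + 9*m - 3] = 9 - 4*m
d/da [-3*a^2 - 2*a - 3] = -6*a - 2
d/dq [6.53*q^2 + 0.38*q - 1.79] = 13.06*q + 0.38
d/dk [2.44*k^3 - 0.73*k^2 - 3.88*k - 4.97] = 7.32*k^2 - 1.46*k - 3.88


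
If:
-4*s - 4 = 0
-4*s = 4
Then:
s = -1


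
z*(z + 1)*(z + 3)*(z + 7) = z^4 + 11*z^3 + 31*z^2 + 21*z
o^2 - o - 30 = (o - 6)*(o + 5)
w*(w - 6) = w^2 - 6*w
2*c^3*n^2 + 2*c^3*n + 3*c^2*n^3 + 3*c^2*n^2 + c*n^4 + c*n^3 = n*(c + n)*(2*c + n)*(c*n + c)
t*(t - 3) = t^2 - 3*t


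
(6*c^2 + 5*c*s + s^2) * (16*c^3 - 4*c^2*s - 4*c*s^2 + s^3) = 96*c^5 + 56*c^4*s - 28*c^3*s^2 - 18*c^2*s^3 + c*s^4 + s^5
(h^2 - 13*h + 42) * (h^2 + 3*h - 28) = h^4 - 10*h^3 - 25*h^2 + 490*h - 1176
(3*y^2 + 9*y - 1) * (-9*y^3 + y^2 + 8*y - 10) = -27*y^5 - 78*y^4 + 42*y^3 + 41*y^2 - 98*y + 10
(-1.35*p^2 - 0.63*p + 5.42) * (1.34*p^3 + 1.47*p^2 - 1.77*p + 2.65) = -1.809*p^5 - 2.8287*p^4 + 8.7262*p^3 + 5.505*p^2 - 11.2629*p + 14.363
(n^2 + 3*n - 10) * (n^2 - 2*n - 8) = n^4 + n^3 - 24*n^2 - 4*n + 80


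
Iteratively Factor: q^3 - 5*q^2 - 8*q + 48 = (q - 4)*(q^2 - q - 12) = (q - 4)*(q + 3)*(q - 4)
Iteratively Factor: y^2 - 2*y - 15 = (y + 3)*(y - 5)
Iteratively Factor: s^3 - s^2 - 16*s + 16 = (s - 4)*(s^2 + 3*s - 4) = (s - 4)*(s + 4)*(s - 1)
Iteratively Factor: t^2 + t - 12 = (t - 3)*(t + 4)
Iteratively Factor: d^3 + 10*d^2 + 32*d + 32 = (d + 4)*(d^2 + 6*d + 8) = (d + 2)*(d + 4)*(d + 4)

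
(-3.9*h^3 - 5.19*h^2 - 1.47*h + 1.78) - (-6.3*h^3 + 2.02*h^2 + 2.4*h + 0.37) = 2.4*h^3 - 7.21*h^2 - 3.87*h + 1.41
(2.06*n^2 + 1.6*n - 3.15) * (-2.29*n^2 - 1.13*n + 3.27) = -4.7174*n^4 - 5.9918*n^3 + 12.1417*n^2 + 8.7915*n - 10.3005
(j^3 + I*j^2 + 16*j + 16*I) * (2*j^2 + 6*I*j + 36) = 2*j^5 + 8*I*j^4 + 62*j^3 + 164*I*j^2 + 480*j + 576*I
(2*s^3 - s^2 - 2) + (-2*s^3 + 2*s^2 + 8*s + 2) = s^2 + 8*s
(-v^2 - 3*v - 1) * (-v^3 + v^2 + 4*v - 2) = v^5 + 2*v^4 - 6*v^3 - 11*v^2 + 2*v + 2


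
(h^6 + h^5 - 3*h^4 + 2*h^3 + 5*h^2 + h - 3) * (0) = 0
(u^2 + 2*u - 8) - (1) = u^2 + 2*u - 9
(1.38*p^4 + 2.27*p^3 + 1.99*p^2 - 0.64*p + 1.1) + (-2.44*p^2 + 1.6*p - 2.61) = 1.38*p^4 + 2.27*p^3 - 0.45*p^2 + 0.96*p - 1.51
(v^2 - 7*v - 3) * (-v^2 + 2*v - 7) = -v^4 + 9*v^3 - 18*v^2 + 43*v + 21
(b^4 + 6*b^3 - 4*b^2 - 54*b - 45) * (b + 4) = b^5 + 10*b^4 + 20*b^3 - 70*b^2 - 261*b - 180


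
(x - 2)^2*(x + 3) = x^3 - x^2 - 8*x + 12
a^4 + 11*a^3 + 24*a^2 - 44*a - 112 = (a - 2)*(a + 2)*(a + 4)*(a + 7)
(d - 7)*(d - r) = d^2 - d*r - 7*d + 7*r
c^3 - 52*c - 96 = (c - 8)*(c + 2)*(c + 6)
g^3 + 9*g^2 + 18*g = g*(g + 3)*(g + 6)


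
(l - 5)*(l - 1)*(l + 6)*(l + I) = l^4 + I*l^3 - 31*l^2 + 30*l - 31*I*l + 30*I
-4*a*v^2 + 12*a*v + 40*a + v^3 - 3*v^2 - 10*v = (-4*a + v)*(v - 5)*(v + 2)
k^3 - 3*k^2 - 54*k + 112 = (k - 8)*(k - 2)*(k + 7)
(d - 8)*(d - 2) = d^2 - 10*d + 16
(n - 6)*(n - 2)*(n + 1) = n^3 - 7*n^2 + 4*n + 12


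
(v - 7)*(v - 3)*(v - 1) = v^3 - 11*v^2 + 31*v - 21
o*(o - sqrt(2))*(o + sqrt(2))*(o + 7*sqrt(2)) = o^4 + 7*sqrt(2)*o^3 - 2*o^2 - 14*sqrt(2)*o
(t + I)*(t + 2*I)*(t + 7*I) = t^3 + 10*I*t^2 - 23*t - 14*I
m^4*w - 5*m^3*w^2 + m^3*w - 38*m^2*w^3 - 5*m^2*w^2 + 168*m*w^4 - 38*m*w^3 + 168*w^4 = (m - 7*w)*(m - 4*w)*(m + 6*w)*(m*w + w)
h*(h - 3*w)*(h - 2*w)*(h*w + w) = h^4*w - 5*h^3*w^2 + h^3*w + 6*h^2*w^3 - 5*h^2*w^2 + 6*h*w^3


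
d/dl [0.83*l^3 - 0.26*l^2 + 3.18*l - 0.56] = 2.49*l^2 - 0.52*l + 3.18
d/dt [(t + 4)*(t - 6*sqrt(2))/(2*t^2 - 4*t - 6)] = (-(t - 1)*(t + 4)*(t - 6*sqrt(2)) + (-t - 2 + 3*sqrt(2))*(-t^2 + 2*t + 3))/(-t^2 + 2*t + 3)^2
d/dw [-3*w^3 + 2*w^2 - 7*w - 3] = -9*w^2 + 4*w - 7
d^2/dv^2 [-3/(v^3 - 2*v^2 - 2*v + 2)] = 6*((3*v - 2)*(v^3 - 2*v^2 - 2*v + 2) - (-3*v^2 + 4*v + 2)^2)/(v^3 - 2*v^2 - 2*v + 2)^3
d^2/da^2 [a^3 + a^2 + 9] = 6*a + 2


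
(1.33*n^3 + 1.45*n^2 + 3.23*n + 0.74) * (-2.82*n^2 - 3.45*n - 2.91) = -3.7506*n^5 - 8.6775*n^4 - 17.9814*n^3 - 17.4498*n^2 - 11.9523*n - 2.1534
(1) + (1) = 2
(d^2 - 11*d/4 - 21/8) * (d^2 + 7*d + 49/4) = d^4 + 17*d^3/4 - 77*d^2/8 - 833*d/16 - 1029/32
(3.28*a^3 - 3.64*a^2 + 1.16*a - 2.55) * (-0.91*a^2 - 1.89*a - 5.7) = -2.9848*a^5 - 2.8868*a^4 - 12.872*a^3 + 20.8761*a^2 - 1.7925*a + 14.535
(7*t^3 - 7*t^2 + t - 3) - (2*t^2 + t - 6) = 7*t^3 - 9*t^2 + 3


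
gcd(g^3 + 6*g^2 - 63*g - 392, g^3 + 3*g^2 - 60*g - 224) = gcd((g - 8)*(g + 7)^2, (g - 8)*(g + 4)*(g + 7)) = g^2 - g - 56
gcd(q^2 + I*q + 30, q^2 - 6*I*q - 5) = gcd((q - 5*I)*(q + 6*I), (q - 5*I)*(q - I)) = q - 5*I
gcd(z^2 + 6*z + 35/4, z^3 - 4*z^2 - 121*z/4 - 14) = z + 7/2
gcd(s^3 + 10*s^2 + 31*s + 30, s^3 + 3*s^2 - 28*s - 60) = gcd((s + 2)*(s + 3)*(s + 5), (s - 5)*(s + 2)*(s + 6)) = s + 2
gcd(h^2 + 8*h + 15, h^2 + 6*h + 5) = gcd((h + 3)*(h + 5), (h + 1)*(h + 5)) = h + 5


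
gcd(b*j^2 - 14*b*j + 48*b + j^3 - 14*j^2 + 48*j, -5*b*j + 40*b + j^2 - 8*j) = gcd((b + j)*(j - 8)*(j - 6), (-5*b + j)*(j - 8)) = j - 8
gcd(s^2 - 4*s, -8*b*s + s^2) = s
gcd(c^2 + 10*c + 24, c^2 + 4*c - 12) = c + 6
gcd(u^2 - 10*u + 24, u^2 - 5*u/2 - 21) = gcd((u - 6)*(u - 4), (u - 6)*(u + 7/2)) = u - 6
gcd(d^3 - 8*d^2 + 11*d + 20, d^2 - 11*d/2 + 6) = d - 4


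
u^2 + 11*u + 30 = (u + 5)*(u + 6)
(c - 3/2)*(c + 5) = c^2 + 7*c/2 - 15/2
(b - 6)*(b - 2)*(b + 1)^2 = b^4 - 6*b^3 - 3*b^2 + 16*b + 12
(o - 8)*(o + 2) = o^2 - 6*o - 16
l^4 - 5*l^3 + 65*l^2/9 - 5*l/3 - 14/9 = (l - 7/3)*(l - 2)*(l - 1)*(l + 1/3)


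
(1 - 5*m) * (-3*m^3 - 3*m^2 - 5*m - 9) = 15*m^4 + 12*m^3 + 22*m^2 + 40*m - 9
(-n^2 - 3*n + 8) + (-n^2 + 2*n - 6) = -2*n^2 - n + 2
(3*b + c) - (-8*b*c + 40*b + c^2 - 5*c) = 8*b*c - 37*b - c^2 + 6*c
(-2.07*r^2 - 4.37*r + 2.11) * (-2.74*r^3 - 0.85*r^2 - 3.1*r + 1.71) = 5.6718*r^5 + 13.7333*r^4 + 4.3501*r^3 + 8.2138*r^2 - 14.0137*r + 3.6081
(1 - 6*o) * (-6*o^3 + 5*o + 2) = 36*o^4 - 6*o^3 - 30*o^2 - 7*o + 2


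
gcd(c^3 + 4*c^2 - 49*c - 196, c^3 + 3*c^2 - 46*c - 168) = c^2 - 3*c - 28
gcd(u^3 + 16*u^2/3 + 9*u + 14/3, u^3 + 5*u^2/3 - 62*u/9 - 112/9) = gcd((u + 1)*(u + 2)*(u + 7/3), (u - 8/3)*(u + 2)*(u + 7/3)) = u^2 + 13*u/3 + 14/3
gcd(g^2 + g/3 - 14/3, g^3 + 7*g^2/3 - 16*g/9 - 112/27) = g + 7/3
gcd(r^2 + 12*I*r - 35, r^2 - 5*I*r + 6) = 1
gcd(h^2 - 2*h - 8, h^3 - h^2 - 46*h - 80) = h + 2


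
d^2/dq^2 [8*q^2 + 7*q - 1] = 16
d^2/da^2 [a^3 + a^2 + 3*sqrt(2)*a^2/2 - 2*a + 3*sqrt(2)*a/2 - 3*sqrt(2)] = 6*a + 2 + 3*sqrt(2)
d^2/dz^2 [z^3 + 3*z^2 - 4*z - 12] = 6*z + 6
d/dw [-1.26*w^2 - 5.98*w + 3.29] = -2.52*w - 5.98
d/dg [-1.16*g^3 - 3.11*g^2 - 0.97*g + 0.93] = -3.48*g^2 - 6.22*g - 0.97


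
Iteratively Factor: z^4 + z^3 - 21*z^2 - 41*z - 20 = (z + 4)*(z^3 - 3*z^2 - 9*z - 5) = (z + 1)*(z + 4)*(z^2 - 4*z - 5) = (z + 1)^2*(z + 4)*(z - 5)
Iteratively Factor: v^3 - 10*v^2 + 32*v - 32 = (v - 4)*(v^2 - 6*v + 8) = (v - 4)^2*(v - 2)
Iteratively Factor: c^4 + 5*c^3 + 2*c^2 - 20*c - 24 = (c - 2)*(c^3 + 7*c^2 + 16*c + 12) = (c - 2)*(c + 3)*(c^2 + 4*c + 4) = (c - 2)*(c + 2)*(c + 3)*(c + 2)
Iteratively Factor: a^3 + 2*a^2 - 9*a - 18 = (a + 3)*(a^2 - a - 6) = (a + 2)*(a + 3)*(a - 3)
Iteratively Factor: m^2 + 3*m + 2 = (m + 2)*(m + 1)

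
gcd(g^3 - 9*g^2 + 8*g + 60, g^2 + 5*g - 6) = 1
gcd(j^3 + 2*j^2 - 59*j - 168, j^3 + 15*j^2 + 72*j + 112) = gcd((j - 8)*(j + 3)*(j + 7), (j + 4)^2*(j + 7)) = j + 7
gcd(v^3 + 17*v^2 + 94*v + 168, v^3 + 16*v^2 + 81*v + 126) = v^2 + 13*v + 42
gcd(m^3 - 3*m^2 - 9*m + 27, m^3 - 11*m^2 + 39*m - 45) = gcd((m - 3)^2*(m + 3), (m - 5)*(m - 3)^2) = m^2 - 6*m + 9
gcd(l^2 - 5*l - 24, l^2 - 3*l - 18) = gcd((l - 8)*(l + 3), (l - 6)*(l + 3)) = l + 3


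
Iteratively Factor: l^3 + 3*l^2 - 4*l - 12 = (l + 3)*(l^2 - 4) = (l + 2)*(l + 3)*(l - 2)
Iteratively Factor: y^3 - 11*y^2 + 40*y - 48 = (y - 4)*(y^2 - 7*y + 12) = (y - 4)^2*(y - 3)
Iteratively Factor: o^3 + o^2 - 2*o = (o - 1)*(o^2 + 2*o) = (o - 1)*(o + 2)*(o)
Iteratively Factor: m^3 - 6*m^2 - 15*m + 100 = (m - 5)*(m^2 - m - 20) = (m - 5)^2*(m + 4)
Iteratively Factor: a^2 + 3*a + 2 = (a + 2)*(a + 1)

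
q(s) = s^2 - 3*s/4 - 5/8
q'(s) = 2*s - 3/4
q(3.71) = 10.36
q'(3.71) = 6.67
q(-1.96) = 4.69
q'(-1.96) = -4.67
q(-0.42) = -0.13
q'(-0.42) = -1.59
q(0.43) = -0.76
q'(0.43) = 0.11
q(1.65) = 0.86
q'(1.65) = 2.55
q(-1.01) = 1.15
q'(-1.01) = -2.77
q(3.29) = 7.73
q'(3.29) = 5.83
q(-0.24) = -0.39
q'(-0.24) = -1.23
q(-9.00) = 87.12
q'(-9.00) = -18.75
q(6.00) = 30.88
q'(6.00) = 11.25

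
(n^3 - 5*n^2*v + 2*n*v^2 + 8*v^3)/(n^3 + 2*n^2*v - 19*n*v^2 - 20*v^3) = (n - 2*v)/(n + 5*v)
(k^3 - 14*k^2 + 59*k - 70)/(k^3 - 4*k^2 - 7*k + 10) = (k^2 - 9*k + 14)/(k^2 + k - 2)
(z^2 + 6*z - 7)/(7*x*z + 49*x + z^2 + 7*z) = (z - 1)/(7*x + z)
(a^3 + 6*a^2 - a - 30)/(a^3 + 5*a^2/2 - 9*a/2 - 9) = 2*(a + 5)/(2*a + 3)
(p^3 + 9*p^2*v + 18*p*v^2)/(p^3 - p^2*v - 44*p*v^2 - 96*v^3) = p*(p + 6*v)/(p^2 - 4*p*v - 32*v^2)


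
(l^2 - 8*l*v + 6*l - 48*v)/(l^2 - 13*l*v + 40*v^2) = (-l - 6)/(-l + 5*v)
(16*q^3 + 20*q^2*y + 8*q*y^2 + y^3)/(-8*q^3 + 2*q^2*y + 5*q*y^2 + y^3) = (2*q + y)/(-q + y)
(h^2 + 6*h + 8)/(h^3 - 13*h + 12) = (h + 2)/(h^2 - 4*h + 3)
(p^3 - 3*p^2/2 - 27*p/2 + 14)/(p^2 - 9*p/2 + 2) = (2*p^2 + 5*p - 7)/(2*p - 1)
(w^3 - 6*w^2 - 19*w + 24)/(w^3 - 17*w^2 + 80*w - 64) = (w + 3)/(w - 8)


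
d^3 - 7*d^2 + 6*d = d*(d - 6)*(d - 1)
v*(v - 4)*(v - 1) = v^3 - 5*v^2 + 4*v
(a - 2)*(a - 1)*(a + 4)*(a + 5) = a^4 + 6*a^3 - 5*a^2 - 42*a + 40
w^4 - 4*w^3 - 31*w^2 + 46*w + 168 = (w - 7)*(w - 3)*(w + 2)*(w + 4)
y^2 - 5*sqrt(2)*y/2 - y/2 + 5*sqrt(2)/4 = (y - 1/2)*(y - 5*sqrt(2)/2)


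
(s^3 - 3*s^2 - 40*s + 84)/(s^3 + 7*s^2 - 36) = (s - 7)/(s + 3)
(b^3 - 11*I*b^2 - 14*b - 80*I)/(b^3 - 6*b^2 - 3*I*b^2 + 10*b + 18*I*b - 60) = (b - 8*I)/(b - 6)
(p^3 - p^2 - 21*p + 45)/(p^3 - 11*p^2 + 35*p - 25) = (p^3 - p^2 - 21*p + 45)/(p^3 - 11*p^2 + 35*p - 25)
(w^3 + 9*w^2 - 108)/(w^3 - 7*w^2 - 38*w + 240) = (w^2 + 3*w - 18)/(w^2 - 13*w + 40)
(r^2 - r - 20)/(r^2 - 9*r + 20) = (r + 4)/(r - 4)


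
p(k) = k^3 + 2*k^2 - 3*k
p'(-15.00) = 612.00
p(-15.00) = -2880.00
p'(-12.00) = 381.00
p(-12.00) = -1404.00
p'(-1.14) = -3.66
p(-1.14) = 4.54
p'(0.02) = -2.92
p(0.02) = -0.06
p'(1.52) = 10.01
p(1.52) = 3.57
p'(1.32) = 7.51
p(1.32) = 1.82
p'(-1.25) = -3.31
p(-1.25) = 4.92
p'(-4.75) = 45.69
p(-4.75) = -47.80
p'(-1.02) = -3.96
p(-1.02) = 4.08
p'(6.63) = 155.39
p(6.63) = 359.46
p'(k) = 3*k^2 + 4*k - 3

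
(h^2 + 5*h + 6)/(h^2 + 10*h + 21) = (h + 2)/(h + 7)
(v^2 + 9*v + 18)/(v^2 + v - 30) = (v + 3)/(v - 5)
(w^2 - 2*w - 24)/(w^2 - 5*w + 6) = (w^2 - 2*w - 24)/(w^2 - 5*w + 6)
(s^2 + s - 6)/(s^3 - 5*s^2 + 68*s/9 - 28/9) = 9*(s + 3)/(9*s^2 - 27*s + 14)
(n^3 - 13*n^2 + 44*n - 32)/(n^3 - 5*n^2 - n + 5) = (n^2 - 12*n + 32)/(n^2 - 4*n - 5)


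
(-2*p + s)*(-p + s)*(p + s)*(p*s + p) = 2*p^4*s + 2*p^4 - p^3*s^2 - p^3*s - 2*p^2*s^3 - 2*p^2*s^2 + p*s^4 + p*s^3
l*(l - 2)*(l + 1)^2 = l^4 - 3*l^2 - 2*l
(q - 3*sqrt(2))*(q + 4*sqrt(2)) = q^2 + sqrt(2)*q - 24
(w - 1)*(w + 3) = w^2 + 2*w - 3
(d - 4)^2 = d^2 - 8*d + 16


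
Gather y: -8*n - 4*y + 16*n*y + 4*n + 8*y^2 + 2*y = -4*n + 8*y^2 + y*(16*n - 2)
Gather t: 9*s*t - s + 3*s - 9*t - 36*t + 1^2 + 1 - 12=2*s + t*(9*s - 45) - 10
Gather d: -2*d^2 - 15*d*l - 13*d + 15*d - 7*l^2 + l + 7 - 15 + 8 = -2*d^2 + d*(2 - 15*l) - 7*l^2 + l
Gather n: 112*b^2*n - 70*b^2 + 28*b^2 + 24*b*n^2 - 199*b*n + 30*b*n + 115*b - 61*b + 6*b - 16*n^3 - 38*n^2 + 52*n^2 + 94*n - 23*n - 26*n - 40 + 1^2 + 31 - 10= -42*b^2 + 60*b - 16*n^3 + n^2*(24*b + 14) + n*(112*b^2 - 169*b + 45) - 18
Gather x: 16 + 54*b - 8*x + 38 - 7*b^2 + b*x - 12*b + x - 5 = -7*b^2 + 42*b + x*(b - 7) + 49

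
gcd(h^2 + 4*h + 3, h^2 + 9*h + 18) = h + 3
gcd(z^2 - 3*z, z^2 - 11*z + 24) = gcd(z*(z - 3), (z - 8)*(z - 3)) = z - 3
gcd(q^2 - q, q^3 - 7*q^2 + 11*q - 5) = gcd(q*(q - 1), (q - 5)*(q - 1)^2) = q - 1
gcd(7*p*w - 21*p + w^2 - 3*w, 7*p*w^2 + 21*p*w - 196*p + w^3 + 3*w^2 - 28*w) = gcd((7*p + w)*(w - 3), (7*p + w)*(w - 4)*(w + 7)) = 7*p + w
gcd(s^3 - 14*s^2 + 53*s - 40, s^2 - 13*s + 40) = s^2 - 13*s + 40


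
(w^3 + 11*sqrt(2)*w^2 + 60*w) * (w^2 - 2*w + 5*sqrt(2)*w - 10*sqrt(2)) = w^5 - 2*w^4 + 16*sqrt(2)*w^4 - 32*sqrt(2)*w^3 + 170*w^3 - 340*w^2 + 300*sqrt(2)*w^2 - 600*sqrt(2)*w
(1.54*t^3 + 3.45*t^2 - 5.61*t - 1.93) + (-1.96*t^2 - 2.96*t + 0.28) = 1.54*t^3 + 1.49*t^2 - 8.57*t - 1.65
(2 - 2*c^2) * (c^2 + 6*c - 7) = -2*c^4 - 12*c^3 + 16*c^2 + 12*c - 14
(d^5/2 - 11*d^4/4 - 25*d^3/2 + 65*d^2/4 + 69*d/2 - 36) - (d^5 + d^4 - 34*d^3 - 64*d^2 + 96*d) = -d^5/2 - 15*d^4/4 + 43*d^3/2 + 321*d^2/4 - 123*d/2 - 36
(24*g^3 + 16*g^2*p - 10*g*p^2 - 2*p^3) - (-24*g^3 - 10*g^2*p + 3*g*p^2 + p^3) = 48*g^3 + 26*g^2*p - 13*g*p^2 - 3*p^3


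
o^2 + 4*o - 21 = (o - 3)*(o + 7)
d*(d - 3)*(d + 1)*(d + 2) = d^4 - 7*d^2 - 6*d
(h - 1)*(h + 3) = h^2 + 2*h - 3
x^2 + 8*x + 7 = (x + 1)*(x + 7)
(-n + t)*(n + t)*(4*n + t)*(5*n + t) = -20*n^4 - 9*n^3*t + 19*n^2*t^2 + 9*n*t^3 + t^4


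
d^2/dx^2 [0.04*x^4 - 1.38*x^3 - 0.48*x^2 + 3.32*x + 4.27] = 0.48*x^2 - 8.28*x - 0.96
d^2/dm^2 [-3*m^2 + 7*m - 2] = -6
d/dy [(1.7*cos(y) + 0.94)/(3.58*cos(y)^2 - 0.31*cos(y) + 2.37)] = (6.086*cos(y)^2 + 6.7304*cos(y) - 4.3204)*sin(y)/(12.8164*cos(y)^4 - 2.2196*cos(y)^3 + 17.0653*cos(y)^2 - 1.4694*cos(y) + 5.6169)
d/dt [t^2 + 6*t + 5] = 2*t + 6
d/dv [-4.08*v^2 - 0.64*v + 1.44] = -8.16*v - 0.64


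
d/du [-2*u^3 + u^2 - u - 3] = -6*u^2 + 2*u - 1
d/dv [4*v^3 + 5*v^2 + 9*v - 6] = 12*v^2 + 10*v + 9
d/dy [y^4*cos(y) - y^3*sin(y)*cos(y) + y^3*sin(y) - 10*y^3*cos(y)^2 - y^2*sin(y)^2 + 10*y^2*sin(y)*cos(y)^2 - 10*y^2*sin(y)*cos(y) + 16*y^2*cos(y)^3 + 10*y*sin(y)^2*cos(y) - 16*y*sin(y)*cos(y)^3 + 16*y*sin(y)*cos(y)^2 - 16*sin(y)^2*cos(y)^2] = -y^4*sin(y) + 10*y^3*sin(2*y) + 5*y^3*cos(y) - y^3*cos(2*y) - 9*y^2*sin(y) - 5*y^2*sin(2*y)/2 - 12*y^2*sin(3*y) + 5*y^2*cos(y)/2 - 25*y^2*cos(2*y) + 15*y^2*cos(3*y)/2 - 15*y^2 + 5*y*sin(y)/2 - 10*y*sin(2*y) + 25*y*sin(3*y)/2 + 28*y*cos(y) - 16*y*cos(2*y)^2 - 7*y*cos(2*y) + 20*y*cos(3*y) + 7*y + 4*sin(y) - 4*sin(2*y) + 4*sin(3*y) - 10*sin(4*y) + 5*cos(y)/2 - 5*cos(3*y)/2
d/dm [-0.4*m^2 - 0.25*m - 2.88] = -0.8*m - 0.25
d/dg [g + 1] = 1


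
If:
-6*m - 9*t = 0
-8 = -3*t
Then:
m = -4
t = 8/3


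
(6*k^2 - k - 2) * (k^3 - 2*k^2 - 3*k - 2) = 6*k^5 - 13*k^4 - 18*k^3 - 5*k^2 + 8*k + 4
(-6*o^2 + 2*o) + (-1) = -6*o^2 + 2*o - 1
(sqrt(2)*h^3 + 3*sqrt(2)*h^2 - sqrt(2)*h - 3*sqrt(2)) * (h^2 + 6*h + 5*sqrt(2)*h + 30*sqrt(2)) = sqrt(2)*h^5 + 10*h^4 + 9*sqrt(2)*h^4 + 17*sqrt(2)*h^3 + 90*h^3 - 9*sqrt(2)*h^2 + 170*h^2 - 90*h - 18*sqrt(2)*h - 180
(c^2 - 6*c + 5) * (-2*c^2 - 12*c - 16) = -2*c^4 + 46*c^2 + 36*c - 80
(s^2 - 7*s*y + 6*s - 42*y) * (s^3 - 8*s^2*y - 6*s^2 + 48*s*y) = s^5 - 15*s^4*y + 56*s^3*y^2 - 36*s^3 + 540*s^2*y - 2016*s*y^2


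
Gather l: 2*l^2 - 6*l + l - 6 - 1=2*l^2 - 5*l - 7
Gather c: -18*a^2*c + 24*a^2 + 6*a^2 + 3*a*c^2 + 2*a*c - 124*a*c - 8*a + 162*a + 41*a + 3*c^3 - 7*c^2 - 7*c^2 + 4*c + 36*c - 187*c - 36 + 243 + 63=30*a^2 + 195*a + 3*c^3 + c^2*(3*a - 14) + c*(-18*a^2 - 122*a - 147) + 270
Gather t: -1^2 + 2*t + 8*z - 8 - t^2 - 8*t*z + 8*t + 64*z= -t^2 + t*(10 - 8*z) + 72*z - 9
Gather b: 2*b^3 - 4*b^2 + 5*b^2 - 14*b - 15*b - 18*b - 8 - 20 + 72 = 2*b^3 + b^2 - 47*b + 44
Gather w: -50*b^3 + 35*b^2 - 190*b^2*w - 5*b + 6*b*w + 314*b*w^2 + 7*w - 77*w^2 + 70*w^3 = -50*b^3 + 35*b^2 - 5*b + 70*w^3 + w^2*(314*b - 77) + w*(-190*b^2 + 6*b + 7)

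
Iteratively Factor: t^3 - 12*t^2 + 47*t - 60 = (t - 5)*(t^2 - 7*t + 12) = (t - 5)*(t - 3)*(t - 4)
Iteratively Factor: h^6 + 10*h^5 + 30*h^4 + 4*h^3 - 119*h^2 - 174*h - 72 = (h + 4)*(h^5 + 6*h^4 + 6*h^3 - 20*h^2 - 39*h - 18) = (h + 1)*(h + 4)*(h^4 + 5*h^3 + h^2 - 21*h - 18) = (h + 1)*(h + 3)*(h + 4)*(h^3 + 2*h^2 - 5*h - 6) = (h - 2)*(h + 1)*(h + 3)*(h + 4)*(h^2 + 4*h + 3) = (h - 2)*(h + 1)^2*(h + 3)*(h + 4)*(h + 3)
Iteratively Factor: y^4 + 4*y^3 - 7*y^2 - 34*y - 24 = (y + 4)*(y^3 - 7*y - 6) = (y + 2)*(y + 4)*(y^2 - 2*y - 3) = (y + 1)*(y + 2)*(y + 4)*(y - 3)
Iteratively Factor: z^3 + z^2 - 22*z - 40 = (z - 5)*(z^2 + 6*z + 8) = (z - 5)*(z + 2)*(z + 4)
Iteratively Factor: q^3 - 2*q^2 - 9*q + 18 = (q - 3)*(q^2 + q - 6) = (q - 3)*(q - 2)*(q + 3)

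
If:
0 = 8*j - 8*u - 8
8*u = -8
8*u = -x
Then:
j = 0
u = -1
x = 8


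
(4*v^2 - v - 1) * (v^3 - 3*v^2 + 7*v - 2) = 4*v^5 - 13*v^4 + 30*v^3 - 12*v^2 - 5*v + 2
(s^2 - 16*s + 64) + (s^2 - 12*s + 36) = 2*s^2 - 28*s + 100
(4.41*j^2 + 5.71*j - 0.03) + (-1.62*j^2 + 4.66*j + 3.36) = 2.79*j^2 + 10.37*j + 3.33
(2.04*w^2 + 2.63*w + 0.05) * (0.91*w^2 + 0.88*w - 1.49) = 1.8564*w^4 + 4.1885*w^3 - 0.6797*w^2 - 3.8747*w - 0.0745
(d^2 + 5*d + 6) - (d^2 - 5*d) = 10*d + 6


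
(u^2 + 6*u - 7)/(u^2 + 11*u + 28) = (u - 1)/(u + 4)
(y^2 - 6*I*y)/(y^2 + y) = (y - 6*I)/(y + 1)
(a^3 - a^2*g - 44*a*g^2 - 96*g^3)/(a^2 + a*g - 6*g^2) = (a^2 - 4*a*g - 32*g^2)/(a - 2*g)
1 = 1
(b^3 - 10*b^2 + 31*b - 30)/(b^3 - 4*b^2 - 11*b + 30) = (b - 3)/(b + 3)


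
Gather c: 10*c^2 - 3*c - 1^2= 10*c^2 - 3*c - 1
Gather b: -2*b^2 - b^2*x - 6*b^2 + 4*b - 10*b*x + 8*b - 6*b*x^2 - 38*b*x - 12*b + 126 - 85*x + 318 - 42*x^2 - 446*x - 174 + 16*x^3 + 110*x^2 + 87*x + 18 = b^2*(-x - 8) + b*(-6*x^2 - 48*x) + 16*x^3 + 68*x^2 - 444*x + 288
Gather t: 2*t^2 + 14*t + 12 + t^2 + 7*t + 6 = 3*t^2 + 21*t + 18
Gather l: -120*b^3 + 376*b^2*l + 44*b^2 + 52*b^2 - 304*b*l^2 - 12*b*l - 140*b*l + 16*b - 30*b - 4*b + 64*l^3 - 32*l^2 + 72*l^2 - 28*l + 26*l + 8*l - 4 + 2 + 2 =-120*b^3 + 96*b^2 - 18*b + 64*l^3 + l^2*(40 - 304*b) + l*(376*b^2 - 152*b + 6)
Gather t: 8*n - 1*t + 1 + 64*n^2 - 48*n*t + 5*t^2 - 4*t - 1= 64*n^2 + 8*n + 5*t^2 + t*(-48*n - 5)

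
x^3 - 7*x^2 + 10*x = x*(x - 5)*(x - 2)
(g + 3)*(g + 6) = g^2 + 9*g + 18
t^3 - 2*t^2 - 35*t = t*(t - 7)*(t + 5)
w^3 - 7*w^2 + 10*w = w*(w - 5)*(w - 2)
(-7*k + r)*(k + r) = -7*k^2 - 6*k*r + r^2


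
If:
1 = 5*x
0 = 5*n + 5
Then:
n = -1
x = 1/5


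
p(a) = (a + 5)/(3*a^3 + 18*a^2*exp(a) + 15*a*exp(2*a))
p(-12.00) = 0.00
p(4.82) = 0.00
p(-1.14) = 3.00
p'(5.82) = -0.00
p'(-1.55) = -6.87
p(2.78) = 0.00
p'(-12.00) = 0.00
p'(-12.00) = 0.00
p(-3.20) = -0.02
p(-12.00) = 0.00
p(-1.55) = -1.13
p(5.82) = 0.00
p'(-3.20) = -0.03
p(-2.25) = -0.11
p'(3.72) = -0.00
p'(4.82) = -0.00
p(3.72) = 0.00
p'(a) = (a + 5)*(-18*a^2*exp(a) - 9*a^2 - 30*a*exp(2*a) - 36*a*exp(a) - 15*exp(2*a))/(3*a^3 + 18*a^2*exp(a) + 15*a*exp(2*a))^2 + 1/(3*a^3 + 18*a^2*exp(a) + 15*a*exp(2*a))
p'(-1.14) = -8.74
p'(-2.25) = -0.24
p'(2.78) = -0.00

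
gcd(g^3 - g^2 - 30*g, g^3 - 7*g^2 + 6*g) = g^2 - 6*g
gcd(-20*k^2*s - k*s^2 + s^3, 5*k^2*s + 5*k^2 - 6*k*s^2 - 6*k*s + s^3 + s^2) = -5*k + s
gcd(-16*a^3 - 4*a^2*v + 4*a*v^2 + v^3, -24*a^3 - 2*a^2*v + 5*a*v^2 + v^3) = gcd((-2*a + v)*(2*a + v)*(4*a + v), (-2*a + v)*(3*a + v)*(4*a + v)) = -8*a^2 + 2*a*v + v^2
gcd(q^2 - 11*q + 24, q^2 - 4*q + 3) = q - 3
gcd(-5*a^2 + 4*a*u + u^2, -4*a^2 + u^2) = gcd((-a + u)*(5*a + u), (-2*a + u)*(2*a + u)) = 1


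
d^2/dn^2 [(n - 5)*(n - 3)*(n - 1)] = 6*n - 18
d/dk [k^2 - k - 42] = 2*k - 1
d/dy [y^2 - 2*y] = 2*y - 2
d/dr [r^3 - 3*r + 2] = 3*r^2 - 3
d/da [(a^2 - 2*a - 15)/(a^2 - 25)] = 2/(a^2 + 10*a + 25)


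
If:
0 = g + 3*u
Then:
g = -3*u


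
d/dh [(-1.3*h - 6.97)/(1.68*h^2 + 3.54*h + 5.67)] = (2.184*h^2 + 23.4192*h + 17.3028)/(2.8224*h^4 + 11.8944*h^3 + 31.5828*h^2 + 40.1436*h + 32.1489)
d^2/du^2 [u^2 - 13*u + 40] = 2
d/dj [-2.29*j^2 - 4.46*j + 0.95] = -4.58*j - 4.46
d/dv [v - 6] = 1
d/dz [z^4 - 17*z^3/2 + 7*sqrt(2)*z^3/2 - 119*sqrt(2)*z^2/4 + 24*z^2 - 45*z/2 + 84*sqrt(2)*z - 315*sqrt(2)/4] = 4*z^3 - 51*z^2/2 + 21*sqrt(2)*z^2/2 - 119*sqrt(2)*z/2 + 48*z - 45/2 + 84*sqrt(2)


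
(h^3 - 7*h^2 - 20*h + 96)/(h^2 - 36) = (h^3 - 7*h^2 - 20*h + 96)/(h^2 - 36)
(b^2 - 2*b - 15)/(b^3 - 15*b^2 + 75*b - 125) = (b + 3)/(b^2 - 10*b + 25)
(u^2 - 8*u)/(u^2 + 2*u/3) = 3*(u - 8)/(3*u + 2)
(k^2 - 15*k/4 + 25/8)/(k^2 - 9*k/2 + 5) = (k - 5/4)/(k - 2)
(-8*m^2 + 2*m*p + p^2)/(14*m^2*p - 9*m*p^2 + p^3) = (4*m + p)/(p*(-7*m + p))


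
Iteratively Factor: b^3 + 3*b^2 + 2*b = (b)*(b^2 + 3*b + 2) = b*(b + 1)*(b + 2)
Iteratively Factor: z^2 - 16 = (z - 4)*(z + 4)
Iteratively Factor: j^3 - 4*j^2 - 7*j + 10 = (j - 5)*(j^2 + j - 2) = (j - 5)*(j + 2)*(j - 1)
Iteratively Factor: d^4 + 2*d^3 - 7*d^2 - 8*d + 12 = (d + 2)*(d^3 - 7*d + 6) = (d + 2)*(d + 3)*(d^2 - 3*d + 2) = (d - 2)*(d + 2)*(d + 3)*(d - 1)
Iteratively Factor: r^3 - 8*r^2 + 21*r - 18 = (r - 3)*(r^2 - 5*r + 6) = (r - 3)*(r - 2)*(r - 3)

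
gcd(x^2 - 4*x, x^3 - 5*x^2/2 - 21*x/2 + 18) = x - 4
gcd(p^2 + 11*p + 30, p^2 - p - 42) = p + 6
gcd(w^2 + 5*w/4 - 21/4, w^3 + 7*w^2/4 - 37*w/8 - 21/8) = w^2 + 5*w/4 - 21/4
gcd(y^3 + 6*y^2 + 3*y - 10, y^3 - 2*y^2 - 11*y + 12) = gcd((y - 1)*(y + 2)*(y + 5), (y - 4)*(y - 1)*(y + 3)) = y - 1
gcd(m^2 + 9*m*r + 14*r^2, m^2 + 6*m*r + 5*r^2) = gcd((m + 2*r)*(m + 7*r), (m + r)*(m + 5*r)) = 1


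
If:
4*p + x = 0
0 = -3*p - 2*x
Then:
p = 0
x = 0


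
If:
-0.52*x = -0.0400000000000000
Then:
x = 0.08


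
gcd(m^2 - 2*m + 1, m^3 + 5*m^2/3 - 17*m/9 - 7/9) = m - 1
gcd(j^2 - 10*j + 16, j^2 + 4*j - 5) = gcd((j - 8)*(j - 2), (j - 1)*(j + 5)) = 1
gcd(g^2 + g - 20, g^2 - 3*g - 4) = g - 4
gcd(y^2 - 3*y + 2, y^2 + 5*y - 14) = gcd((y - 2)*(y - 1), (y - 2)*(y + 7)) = y - 2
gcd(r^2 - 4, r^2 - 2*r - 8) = r + 2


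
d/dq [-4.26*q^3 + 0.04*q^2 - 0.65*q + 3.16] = -12.78*q^2 + 0.08*q - 0.65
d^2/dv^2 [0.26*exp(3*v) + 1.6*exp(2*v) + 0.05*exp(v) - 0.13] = (2.34*exp(2*v) + 6.4*exp(v) + 0.05)*exp(v)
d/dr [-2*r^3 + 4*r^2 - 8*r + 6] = -6*r^2 + 8*r - 8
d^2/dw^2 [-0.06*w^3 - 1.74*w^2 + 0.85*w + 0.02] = -0.36*w - 3.48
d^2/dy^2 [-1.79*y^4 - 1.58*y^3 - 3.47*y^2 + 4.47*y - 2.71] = -21.48*y^2 - 9.48*y - 6.94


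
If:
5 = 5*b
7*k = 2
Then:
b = 1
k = 2/7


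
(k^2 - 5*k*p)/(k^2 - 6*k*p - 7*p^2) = k*(-k + 5*p)/(-k^2 + 6*k*p + 7*p^2)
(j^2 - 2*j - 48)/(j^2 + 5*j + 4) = (j^2 - 2*j - 48)/(j^2 + 5*j + 4)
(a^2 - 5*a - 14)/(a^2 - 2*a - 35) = (a + 2)/(a + 5)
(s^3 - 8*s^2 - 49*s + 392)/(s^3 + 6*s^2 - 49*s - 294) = (s - 8)/(s + 6)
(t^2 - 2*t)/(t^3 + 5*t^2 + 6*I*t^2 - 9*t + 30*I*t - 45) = t*(t - 2)/(t^3 + t^2*(5 + 6*I) + 3*t*(-3 + 10*I) - 45)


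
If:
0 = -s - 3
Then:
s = -3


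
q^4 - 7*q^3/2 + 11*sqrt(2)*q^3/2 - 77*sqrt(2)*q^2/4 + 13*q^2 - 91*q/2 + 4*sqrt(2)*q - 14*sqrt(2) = (q - 7/2)*(q + sqrt(2)/2)*(q + sqrt(2))*(q + 4*sqrt(2))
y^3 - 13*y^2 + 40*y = y*(y - 8)*(y - 5)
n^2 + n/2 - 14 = (n - 7/2)*(n + 4)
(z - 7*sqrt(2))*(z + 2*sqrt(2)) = z^2 - 5*sqrt(2)*z - 28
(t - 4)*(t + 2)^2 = t^3 - 12*t - 16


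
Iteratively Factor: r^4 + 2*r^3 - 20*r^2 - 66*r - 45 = (r + 3)*(r^3 - r^2 - 17*r - 15) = (r - 5)*(r + 3)*(r^2 + 4*r + 3) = (r - 5)*(r + 3)^2*(r + 1)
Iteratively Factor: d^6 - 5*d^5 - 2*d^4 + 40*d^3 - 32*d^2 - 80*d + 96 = (d - 2)*(d^5 - 3*d^4 - 8*d^3 + 24*d^2 + 16*d - 48) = (d - 2)^2*(d^4 - d^3 - 10*d^2 + 4*d + 24) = (d - 2)^2*(d + 2)*(d^3 - 3*d^2 - 4*d + 12) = (d - 2)^3*(d + 2)*(d^2 - d - 6) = (d - 3)*(d - 2)^3*(d + 2)*(d + 2)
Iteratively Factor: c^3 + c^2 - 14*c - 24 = (c - 4)*(c^2 + 5*c + 6) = (c - 4)*(c + 3)*(c + 2)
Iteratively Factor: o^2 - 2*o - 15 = (o - 5)*(o + 3)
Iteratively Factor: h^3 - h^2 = (h - 1)*(h^2) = h*(h - 1)*(h)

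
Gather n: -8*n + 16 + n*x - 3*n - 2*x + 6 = n*(x - 11) - 2*x + 22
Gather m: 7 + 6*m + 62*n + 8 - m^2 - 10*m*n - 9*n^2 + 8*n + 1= -m^2 + m*(6 - 10*n) - 9*n^2 + 70*n + 16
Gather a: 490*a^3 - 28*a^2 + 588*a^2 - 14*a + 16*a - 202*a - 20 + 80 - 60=490*a^3 + 560*a^2 - 200*a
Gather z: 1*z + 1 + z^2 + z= z^2 + 2*z + 1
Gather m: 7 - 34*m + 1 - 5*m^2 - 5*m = -5*m^2 - 39*m + 8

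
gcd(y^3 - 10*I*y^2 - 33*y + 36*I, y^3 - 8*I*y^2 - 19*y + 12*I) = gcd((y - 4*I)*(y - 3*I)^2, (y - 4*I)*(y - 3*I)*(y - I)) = y^2 - 7*I*y - 12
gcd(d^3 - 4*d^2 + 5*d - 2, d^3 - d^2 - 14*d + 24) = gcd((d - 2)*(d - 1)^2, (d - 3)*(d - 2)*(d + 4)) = d - 2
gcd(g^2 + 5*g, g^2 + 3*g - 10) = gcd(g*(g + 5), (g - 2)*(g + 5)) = g + 5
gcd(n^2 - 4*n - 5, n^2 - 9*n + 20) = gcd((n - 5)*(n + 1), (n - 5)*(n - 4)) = n - 5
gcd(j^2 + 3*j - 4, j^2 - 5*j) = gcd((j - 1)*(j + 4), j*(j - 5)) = 1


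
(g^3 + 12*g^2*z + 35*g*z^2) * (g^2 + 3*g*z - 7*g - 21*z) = g^5 + 15*g^4*z - 7*g^4 + 71*g^3*z^2 - 105*g^3*z + 105*g^2*z^3 - 497*g^2*z^2 - 735*g*z^3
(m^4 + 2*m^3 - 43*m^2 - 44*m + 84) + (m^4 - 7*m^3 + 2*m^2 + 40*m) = 2*m^4 - 5*m^3 - 41*m^2 - 4*m + 84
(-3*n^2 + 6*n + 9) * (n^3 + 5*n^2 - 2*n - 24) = -3*n^5 - 9*n^4 + 45*n^3 + 105*n^2 - 162*n - 216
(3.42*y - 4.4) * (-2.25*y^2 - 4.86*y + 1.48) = -7.695*y^3 - 6.7212*y^2 + 26.4456*y - 6.512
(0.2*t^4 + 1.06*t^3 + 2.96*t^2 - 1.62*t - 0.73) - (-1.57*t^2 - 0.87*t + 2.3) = 0.2*t^4 + 1.06*t^3 + 4.53*t^2 - 0.75*t - 3.03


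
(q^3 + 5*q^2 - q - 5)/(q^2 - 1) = q + 5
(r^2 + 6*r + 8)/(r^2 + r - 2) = (r + 4)/(r - 1)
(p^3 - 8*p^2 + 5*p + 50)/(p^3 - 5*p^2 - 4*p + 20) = (p - 5)/(p - 2)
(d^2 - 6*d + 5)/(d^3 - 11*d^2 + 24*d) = (d^2 - 6*d + 5)/(d*(d^2 - 11*d + 24))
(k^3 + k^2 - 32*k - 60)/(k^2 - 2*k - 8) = (k^2 - k - 30)/(k - 4)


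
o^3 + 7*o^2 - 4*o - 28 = (o - 2)*(o + 2)*(o + 7)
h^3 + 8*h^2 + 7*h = h*(h + 1)*(h + 7)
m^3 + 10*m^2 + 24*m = m*(m + 4)*(m + 6)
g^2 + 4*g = g*(g + 4)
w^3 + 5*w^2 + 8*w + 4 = (w + 1)*(w + 2)^2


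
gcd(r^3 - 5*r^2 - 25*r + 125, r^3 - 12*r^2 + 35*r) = r - 5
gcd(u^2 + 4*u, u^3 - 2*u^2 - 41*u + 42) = 1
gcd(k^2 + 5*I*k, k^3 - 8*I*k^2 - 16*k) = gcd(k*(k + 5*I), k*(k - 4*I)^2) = k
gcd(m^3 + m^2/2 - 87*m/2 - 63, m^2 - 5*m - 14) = m - 7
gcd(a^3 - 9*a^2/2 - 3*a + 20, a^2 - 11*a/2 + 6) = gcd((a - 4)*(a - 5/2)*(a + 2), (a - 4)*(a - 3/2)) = a - 4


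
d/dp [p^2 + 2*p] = 2*p + 2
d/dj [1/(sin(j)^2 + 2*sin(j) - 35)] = -2*(sin(j) + 1)*cos(j)/(sin(j)^2 + 2*sin(j) - 35)^2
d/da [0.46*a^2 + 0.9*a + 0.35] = 0.92*a + 0.9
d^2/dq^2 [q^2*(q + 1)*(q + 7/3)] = 12*q^2 + 20*q + 14/3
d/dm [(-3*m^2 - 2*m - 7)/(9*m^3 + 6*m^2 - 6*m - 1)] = (27*m^4 + 36*m^3 + 219*m^2 + 90*m - 40)/(81*m^6 + 108*m^5 - 72*m^4 - 90*m^3 + 24*m^2 + 12*m + 1)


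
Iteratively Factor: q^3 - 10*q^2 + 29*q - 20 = (q - 4)*(q^2 - 6*q + 5) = (q - 4)*(q - 1)*(q - 5)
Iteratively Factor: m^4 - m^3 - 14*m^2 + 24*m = (m - 3)*(m^3 + 2*m^2 - 8*m) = (m - 3)*(m + 4)*(m^2 - 2*m) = m*(m - 3)*(m + 4)*(m - 2)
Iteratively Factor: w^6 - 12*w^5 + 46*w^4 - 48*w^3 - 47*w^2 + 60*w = (w - 4)*(w^5 - 8*w^4 + 14*w^3 + 8*w^2 - 15*w) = w*(w - 4)*(w^4 - 8*w^3 + 14*w^2 + 8*w - 15) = w*(w - 4)*(w - 1)*(w^3 - 7*w^2 + 7*w + 15) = w*(w - 4)*(w - 3)*(w - 1)*(w^2 - 4*w - 5) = w*(w - 5)*(w - 4)*(w - 3)*(w - 1)*(w + 1)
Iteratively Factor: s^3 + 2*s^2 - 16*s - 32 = (s + 2)*(s^2 - 16) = (s + 2)*(s + 4)*(s - 4)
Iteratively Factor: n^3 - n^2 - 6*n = (n)*(n^2 - n - 6) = n*(n - 3)*(n + 2)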